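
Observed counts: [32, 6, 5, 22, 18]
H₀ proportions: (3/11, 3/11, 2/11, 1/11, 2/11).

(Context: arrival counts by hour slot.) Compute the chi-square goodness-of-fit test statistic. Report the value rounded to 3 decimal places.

n = 83; E_i = n·p_i = [22.64, 22.64, 15.09, 7.55, 15.09]
χ² = (32−22.64)²/22.64 + (6−22.64)²/22.64 + (5−15.09)²/15.09 + (22−7.55)²/7.55 + (18−15.09)²/15.09 = 51.0984
df = 4

test statistic = 51.098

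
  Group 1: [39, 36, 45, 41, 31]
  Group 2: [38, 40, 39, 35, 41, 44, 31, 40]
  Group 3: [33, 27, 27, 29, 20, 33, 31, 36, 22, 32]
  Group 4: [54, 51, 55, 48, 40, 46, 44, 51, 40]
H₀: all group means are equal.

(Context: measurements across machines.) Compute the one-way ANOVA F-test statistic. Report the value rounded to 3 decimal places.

test statistic = 21.947

Group means [38.40, 38.50, 29.00, 47.67], grand mean 38.094
SSB = Σnᵢ(x̄ᵢ−x̄)² = 1653.519; SSW = ΣΣ(x−x̄ᵢ)² = 703.200
MSB = 1653.519/3 = 551.1729; MSW = 703.200/28 = 25.1143
F = MSB/MSW = 21.9466
df = (3, 28)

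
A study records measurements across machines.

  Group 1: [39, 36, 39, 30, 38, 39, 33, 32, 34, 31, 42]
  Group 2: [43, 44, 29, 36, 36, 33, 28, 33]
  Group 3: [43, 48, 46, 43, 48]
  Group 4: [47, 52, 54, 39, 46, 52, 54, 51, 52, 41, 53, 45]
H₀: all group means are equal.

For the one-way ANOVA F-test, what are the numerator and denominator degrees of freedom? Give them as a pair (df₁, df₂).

degrees of freedom = [3, 32]

k = 4 groups, N = 36 total
df = (k−1, N−k) = (4−1, 36−4) = (3, 32)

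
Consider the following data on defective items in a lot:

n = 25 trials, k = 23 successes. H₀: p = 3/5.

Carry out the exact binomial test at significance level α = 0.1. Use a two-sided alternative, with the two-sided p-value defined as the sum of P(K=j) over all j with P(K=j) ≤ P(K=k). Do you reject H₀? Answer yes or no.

reject H₀: yes

Exact binomial: n=25, k=23, p₀=3/5=0.6000
P(X=j) = C(n,j)·p₀^j·(1−p₀)^(n−j); p = Σ P(X=j) over j with P(X=j) ≤ P(X=23)
p-value (two-sided) = 0.00071
At α=0.1: p < α → reject H₀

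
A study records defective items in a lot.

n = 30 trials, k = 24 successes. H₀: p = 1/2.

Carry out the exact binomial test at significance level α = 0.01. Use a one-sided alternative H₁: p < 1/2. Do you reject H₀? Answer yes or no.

reject H₀: no

Exact binomial: n=30, k=24, p₀=1/2=0.5000
P(X≤24) from Σ C(n,i)·p₀^i·(1−p₀)^(n−i)
p-value (one-sided, H₁ less) = 0.99984
At α=0.01: p ≥ α → fail to reject H₀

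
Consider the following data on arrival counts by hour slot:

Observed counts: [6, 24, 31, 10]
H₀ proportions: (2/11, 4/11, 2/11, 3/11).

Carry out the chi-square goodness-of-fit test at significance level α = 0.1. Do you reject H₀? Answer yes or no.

reject H₀: yes

n = 71; E_i = n·p_i = [12.91, 25.82, 12.91, 19.36]
χ² = (6−12.91)²/12.91 + (24−25.82)²/25.82 + (31−12.91)²/12.91 + (10−19.36)²/19.36 = 33.7066
df = 3
p-value (upper-tail) = 0.00000
At α=0.1: p < α → reject H₀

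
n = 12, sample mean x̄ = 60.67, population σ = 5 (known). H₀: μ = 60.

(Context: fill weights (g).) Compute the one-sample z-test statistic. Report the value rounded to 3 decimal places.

SE = σ/√n = 5/√12 = 1.4434
z = (x̄−μ₀)/SE = (60.67−60)/1.4434 = 0.4642

test statistic = 0.464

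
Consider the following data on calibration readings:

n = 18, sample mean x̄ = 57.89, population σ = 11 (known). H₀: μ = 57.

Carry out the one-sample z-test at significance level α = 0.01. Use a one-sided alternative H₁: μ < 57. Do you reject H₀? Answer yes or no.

SE = σ/√n = 11/√18 = 2.5927
z = (x̄−μ₀)/SE = (57.89−57)/2.5927 = 0.3433
p-value (one-sided, H₁ less) = 0.63430
At α=0.01: p ≥ α → fail to reject H₀

reject H₀: no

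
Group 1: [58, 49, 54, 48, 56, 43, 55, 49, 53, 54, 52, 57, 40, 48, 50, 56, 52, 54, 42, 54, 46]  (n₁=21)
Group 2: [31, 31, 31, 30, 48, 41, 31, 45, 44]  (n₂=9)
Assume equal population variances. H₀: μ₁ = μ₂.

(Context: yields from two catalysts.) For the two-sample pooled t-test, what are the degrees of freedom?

degrees of freedom = 28

df = n₁ + n₂ − 2 = 21 + 9 − 2 = 28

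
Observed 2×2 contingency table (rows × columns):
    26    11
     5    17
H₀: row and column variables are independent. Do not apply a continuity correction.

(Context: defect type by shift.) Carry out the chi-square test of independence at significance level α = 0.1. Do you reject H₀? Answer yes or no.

reject H₀: yes

Row totals [37, 22], col totals [31, 28], n=59
χ² = (26−19.44)²/19.44 + (11−17.56)²/17.56 + (5−11.56)²/11.56 + (17−10.44)²/10.44 = 12.5063
df = 1
p-value (upper-tail) = 0.00041
At α=0.1: p < α → reject H₀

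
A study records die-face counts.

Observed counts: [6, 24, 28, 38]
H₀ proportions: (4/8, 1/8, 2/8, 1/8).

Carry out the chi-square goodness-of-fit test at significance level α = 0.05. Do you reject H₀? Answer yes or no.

reject H₀: yes

n = 96; E_i = n·p_i = [48.00, 12.00, 24.00, 12.00]
χ² = (6−48.00)²/48.00 + (24−12.00)²/12.00 + (28−24.00)²/24.00 + (38−12.00)²/12.00 = 105.7500
df = 3
p-value (upper-tail) = 0.00000
At α=0.05: p < α → reject H₀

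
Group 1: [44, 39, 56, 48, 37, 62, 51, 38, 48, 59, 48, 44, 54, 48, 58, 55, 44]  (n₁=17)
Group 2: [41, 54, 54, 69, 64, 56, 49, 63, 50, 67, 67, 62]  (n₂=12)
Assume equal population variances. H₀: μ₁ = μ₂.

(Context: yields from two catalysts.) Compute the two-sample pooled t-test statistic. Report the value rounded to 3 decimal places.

x̄₁=49.000, s₁=7.533, n₁=17
x̄₂=58.000, s₂=8.686, n₂=12
s_p² = [16·7.533² + 11·8.686²]/27 = 64.3704
SE = √(s_p²·(1/17+1/12)) = 3.0250
t = (49.000−58.000)/3.0250 = -2.9752
df = 27

test statistic = -2.975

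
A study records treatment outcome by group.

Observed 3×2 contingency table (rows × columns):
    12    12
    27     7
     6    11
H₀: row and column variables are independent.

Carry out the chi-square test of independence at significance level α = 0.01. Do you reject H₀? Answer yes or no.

Row totals [24, 34, 17], col totals [45, 30], n=75
χ² = (12−14.40)²/14.40 + (12−9.60)²/9.60 + (27−20.40)²/20.40 + (7−13.60)²/13.60 + (6−10.20)²/10.20 + (11−6.80)²/6.80 = 10.6618
df = 2
p-value (upper-tail) = 0.00484
At α=0.01: p < α → reject H₀

reject H₀: yes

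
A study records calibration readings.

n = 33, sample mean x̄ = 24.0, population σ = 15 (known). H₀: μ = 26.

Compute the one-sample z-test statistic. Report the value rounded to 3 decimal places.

SE = σ/√n = 15/√33 = 2.6112
z = (x̄−μ₀)/SE = (24.0−26)/2.6112 = -0.7659

test statistic = -0.766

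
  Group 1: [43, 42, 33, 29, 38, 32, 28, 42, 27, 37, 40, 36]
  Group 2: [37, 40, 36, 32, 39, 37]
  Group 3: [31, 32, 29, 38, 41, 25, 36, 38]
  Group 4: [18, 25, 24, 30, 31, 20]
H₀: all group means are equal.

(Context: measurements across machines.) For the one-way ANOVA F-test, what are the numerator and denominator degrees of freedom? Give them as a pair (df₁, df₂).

k = 4 groups, N = 32 total
df = (k−1, N−k) = (4−1, 32−4) = (3, 28)

degrees of freedom = [3, 28]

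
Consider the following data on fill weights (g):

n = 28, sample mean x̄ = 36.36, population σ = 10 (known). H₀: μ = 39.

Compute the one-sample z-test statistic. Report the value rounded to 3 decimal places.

test statistic = -1.397

SE = σ/√n = 10/√28 = 1.8898
z = (x̄−μ₀)/SE = (36.36−39)/1.8898 = -1.3970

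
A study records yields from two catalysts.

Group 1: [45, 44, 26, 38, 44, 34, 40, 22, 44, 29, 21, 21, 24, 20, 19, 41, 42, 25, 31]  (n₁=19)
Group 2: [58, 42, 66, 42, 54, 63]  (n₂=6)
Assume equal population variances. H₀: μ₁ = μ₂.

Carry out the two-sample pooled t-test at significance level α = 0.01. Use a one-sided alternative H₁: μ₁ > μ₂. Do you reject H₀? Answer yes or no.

reject H₀: no

x̄₁=32.105, s₁=9.718, n₁=19
x̄₂=54.167, s₂=10.284, n₂=6
s_p² = [18·9.718² + 5·10.284²]/23 = 96.8966
SE = √(s_p²·(1/19+1/6)) = 4.6097
t = (32.105−54.167)/4.6097 = -4.7859
df = 23
p-value (one-sided, H₁ greater) = 0.99996
At α=0.01: p ≥ α → fail to reject H₀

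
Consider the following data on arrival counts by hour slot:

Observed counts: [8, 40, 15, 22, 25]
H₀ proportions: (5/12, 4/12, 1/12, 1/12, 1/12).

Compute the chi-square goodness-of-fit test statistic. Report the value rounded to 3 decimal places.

test statistic = 80.560

n = 110; E_i = n·p_i = [45.83, 36.67, 9.17, 9.17, 9.17]
χ² = (8−45.83)²/45.83 + (40−36.67)²/36.67 + (15−9.17)²/9.17 + (22−9.17)²/9.17 + (25−9.17)²/9.17 = 80.5600
df = 4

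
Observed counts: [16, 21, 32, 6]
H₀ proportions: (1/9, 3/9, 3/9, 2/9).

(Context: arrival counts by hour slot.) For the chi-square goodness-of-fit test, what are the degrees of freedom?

df = k − 1 = 4 − 1 = 3

degrees of freedom = 3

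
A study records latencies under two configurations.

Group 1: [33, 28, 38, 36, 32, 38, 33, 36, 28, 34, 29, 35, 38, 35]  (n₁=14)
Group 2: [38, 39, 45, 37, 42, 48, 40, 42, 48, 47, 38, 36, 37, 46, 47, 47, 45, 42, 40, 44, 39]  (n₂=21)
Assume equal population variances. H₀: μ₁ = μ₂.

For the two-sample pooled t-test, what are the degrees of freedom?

degrees of freedom = 33

df = n₁ + n₂ − 2 = 14 + 21 − 2 = 33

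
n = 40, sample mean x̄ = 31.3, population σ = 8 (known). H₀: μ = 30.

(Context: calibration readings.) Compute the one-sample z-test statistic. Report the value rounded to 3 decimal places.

test statistic = 1.028

SE = σ/√n = 8/√40 = 1.2649
z = (x̄−μ₀)/SE = (31.3−30)/1.2649 = 1.0277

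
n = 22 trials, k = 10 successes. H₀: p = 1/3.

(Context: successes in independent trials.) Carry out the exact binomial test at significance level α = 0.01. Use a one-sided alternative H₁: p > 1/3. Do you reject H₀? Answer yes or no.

Exact binomial: n=22, k=10, p₀=1/3=0.3333
P(X≥10) from Σ C(n,i)·p₀^i·(1−p₀)^(n−i)
p-value (one-sided, H₁ greater) = 0.16315
At α=0.01: p ≥ α → fail to reject H₀

reject H₀: no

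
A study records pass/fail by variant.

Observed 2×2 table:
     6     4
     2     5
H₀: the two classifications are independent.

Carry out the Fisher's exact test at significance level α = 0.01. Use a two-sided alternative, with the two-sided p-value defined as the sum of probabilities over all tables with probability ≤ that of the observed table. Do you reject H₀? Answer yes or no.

Margins: r₁=10, r₂=7, c₁=8, c₂=9, n=17
p_obs = C(10,6)·C(7,2)/C(17,8); sum pmf over tables with pmf ≤ p_obs
p-value (two-sided) = 0.33484
At α=0.01: p ≥ α → fail to reject H₀

reject H₀: no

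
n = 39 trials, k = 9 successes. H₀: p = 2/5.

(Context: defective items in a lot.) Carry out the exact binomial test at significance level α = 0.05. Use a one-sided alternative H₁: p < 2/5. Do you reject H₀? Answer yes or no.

Exact binomial: n=39, k=9, p₀=2/5=0.4000
P(X≤9) from Σ C(n,i)·p₀^i·(1−p₀)^(n−i)
p-value (one-sided, H₁ less) = 0.02049
At α=0.05: p < α → reject H₀

reject H₀: yes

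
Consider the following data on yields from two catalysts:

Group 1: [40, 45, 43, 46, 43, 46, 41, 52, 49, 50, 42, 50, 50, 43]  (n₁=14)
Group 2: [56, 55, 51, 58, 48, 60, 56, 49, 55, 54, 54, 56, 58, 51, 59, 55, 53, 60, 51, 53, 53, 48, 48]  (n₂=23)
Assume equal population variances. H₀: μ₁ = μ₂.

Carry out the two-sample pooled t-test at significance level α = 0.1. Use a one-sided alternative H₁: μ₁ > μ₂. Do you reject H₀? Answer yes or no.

x̄₁=45.714, s₁=3.891, n₁=14
x̄₂=53.957, s₂=3.735, n₂=23
s_p² = [13·3.891² + 22·3.735²]/35 = 14.3947
SE = √(s_p²·(1/14+1/23)) = 1.2861
t = (45.714−53.957)/1.2861 = -6.4087
df = 35
p-value (one-sided, H₁ greater) = 1.00000
At α=0.1: p ≥ α → fail to reject H₀

reject H₀: no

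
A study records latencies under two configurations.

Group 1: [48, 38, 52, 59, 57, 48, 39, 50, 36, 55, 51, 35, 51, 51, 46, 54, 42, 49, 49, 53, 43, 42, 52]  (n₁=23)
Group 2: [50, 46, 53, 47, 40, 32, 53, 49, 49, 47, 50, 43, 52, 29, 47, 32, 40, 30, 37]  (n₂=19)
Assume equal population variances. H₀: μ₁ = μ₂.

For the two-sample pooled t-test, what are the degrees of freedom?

degrees of freedom = 40

df = n₁ + n₂ − 2 = 23 + 19 − 2 = 40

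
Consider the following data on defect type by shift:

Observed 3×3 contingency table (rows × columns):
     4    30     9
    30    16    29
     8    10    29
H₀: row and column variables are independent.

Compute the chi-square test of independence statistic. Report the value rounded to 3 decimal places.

test statistic = 43.270

Row totals [43, 75, 47], col totals [42, 56, 67], n=165
χ² = (4−10.95)²/10.95 + (30−14.59)²/14.59 + (9−17.46)²/17.46 + (30−19.09)²/19.09 + (16−25.45)²/25.45 + (29−30.45)²/30.45 + (8−11.96)²/11.96 + (10−15.95)²/15.95 + (29−19.08)²/19.08 = 43.2701
df = 4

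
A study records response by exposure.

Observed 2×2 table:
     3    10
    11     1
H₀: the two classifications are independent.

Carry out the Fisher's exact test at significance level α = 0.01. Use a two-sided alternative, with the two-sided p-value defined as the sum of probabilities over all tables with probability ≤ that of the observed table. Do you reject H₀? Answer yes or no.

reject H₀: yes

Margins: r₁=13, r₂=12, c₁=14, c₂=11, n=25
p_obs = C(13,3)·C(12,11)/C(25,14); sum pmf over tables with pmf ≤ p_obs
p-value (two-sided) = 0.00098
At α=0.01: p < α → reject H₀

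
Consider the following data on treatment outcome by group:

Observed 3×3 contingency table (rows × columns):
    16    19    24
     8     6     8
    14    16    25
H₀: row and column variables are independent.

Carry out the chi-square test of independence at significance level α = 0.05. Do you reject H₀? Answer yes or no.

reject H₀: no

Row totals [59, 22, 55], col totals [38, 41, 57], n=136
χ² = (16−16.49)²/16.49 + (19−17.79)²/17.79 + (24−24.73)²/24.73 + (8−6.15)²/6.15 + (6−6.63)²/6.63 + (8−9.22)²/9.22 + (14−15.37)²/15.37 + (16−16.58)²/16.58 + (25−23.05)²/23.05 = 1.2057
df = 4
p-value (upper-tail) = 0.87717
At α=0.05: p ≥ α → fail to reject H₀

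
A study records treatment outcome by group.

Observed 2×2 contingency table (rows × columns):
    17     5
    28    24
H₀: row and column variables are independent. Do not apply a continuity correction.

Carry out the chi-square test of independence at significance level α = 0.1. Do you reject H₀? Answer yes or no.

reject H₀: yes

Row totals [22, 52], col totals [45, 29], n=74
χ² = (17−13.38)²/13.38 + (5−8.62)²/8.62 + (28−31.62)²/31.62 + (24−20.38)²/20.38 = 3.5601
df = 1
p-value (upper-tail) = 0.05918
At α=0.1: p < α → reject H₀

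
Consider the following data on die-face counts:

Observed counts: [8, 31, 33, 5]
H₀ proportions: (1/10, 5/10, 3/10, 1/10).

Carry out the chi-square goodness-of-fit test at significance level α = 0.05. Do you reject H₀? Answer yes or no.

n = 77; E_i = n·p_i = [7.70, 38.50, 23.10, 7.70]
χ² = (8−7.70)²/7.70 + (31−38.50)²/38.50 + (33−23.10)²/23.10 + (5−7.70)²/7.70 = 6.6623
df = 3
p-value (upper-tail) = 0.08348
At α=0.05: p ≥ α → fail to reject H₀

reject H₀: no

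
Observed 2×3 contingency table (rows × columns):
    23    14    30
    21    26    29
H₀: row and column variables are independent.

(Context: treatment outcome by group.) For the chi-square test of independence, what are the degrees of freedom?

degrees of freedom = 2

df = (r−1)(c−1) = (2−1)·(3−1) = 2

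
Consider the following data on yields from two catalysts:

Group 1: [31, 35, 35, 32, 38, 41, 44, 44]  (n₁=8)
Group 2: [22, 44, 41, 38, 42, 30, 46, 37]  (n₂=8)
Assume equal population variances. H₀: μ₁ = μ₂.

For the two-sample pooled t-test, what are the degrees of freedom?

df = n₁ + n₂ − 2 = 8 + 8 − 2 = 14

degrees of freedom = 14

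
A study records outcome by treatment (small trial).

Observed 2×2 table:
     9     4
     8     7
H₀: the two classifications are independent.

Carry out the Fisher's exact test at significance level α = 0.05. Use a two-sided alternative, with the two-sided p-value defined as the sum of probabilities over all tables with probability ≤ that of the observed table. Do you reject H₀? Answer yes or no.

reject H₀: no

Margins: r₁=13, r₂=15, c₁=17, c₂=11, n=28
p_obs = C(13,9)·C(15,8)/C(28,17); sum pmf over tables with pmf ≤ p_obs
p-value (two-sided) = 0.46007
At α=0.05: p ≥ α → fail to reject H₀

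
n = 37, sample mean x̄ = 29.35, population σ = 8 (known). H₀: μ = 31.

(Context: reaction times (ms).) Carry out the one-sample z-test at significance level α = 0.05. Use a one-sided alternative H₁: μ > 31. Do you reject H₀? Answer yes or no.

SE = σ/√n = 8/√37 = 1.3152
z = (x̄−μ₀)/SE = (29.35−31)/1.3152 = -1.2546
p-value (one-sided, H₁ greater) = 0.89518
At α=0.05: p ≥ α → fail to reject H₀

reject H₀: no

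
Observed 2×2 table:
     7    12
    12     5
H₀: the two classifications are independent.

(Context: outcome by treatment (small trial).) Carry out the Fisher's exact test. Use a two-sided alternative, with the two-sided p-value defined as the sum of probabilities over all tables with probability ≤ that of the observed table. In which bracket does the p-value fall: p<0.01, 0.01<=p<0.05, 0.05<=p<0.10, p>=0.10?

Margins: r₁=19, r₂=17, c₁=19, c₂=17, n=36
p_obs = C(19,7)·C(17,12)/C(36,19); sum pmf over tables with pmf ≤ p_obs
p-value (two-sided) = 0.05428
→ bracket: 0.05<=p<0.10

p-value bracket: 0.05<=p<0.10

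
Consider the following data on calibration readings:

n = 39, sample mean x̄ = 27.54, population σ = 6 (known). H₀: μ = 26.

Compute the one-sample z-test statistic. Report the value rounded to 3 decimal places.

SE = σ/√n = 6/√39 = 0.9608
z = (x̄−μ₀)/SE = (27.54−26)/0.9608 = 1.6029

test statistic = 1.603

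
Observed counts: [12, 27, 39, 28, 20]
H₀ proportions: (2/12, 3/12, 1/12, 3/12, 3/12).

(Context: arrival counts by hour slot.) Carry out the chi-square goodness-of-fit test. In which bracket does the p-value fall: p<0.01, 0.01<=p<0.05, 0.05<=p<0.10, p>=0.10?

n = 126; E_i = n·p_i = [21.00, 31.50, 10.50, 31.50, 31.50]
χ² = (12−21.00)²/21.00 + (27−31.50)²/31.50 + (39−10.50)²/10.50 + (28−31.50)²/31.50 + (20−31.50)²/31.50 = 86.4444
df = 4
p-value (upper-tail) = 0.00000
→ bracket: p<0.01

p-value bracket: p<0.01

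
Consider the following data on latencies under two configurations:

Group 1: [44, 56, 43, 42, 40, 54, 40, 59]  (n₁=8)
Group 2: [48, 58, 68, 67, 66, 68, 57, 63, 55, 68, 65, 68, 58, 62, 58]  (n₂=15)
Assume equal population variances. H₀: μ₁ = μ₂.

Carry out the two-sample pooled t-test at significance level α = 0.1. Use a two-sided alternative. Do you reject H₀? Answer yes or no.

x̄₁=47.250, s₁=7.760, n₁=8
x̄₂=61.933, s₂=6.053, n₂=15
s_p² = [7·7.760² + 14·6.053²]/21 = 44.4968
SE = √(s_p²·(1/8+1/15)) = 2.9204
t = (47.250−61.933)/2.9204 = -5.0279
df = 21
p-value (two-sided) = 0.00006
At α=0.1: p < α → reject H₀

reject H₀: yes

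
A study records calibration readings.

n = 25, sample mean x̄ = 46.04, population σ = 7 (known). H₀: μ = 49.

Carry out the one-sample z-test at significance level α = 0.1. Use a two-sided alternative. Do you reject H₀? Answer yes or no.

reject H₀: yes

SE = σ/√n = 7/√25 = 1.4000
z = (x̄−μ₀)/SE = (46.04−49)/1.4000 = -2.1143
p-value (two-sided) = 0.03449
At α=0.1: p < α → reject H₀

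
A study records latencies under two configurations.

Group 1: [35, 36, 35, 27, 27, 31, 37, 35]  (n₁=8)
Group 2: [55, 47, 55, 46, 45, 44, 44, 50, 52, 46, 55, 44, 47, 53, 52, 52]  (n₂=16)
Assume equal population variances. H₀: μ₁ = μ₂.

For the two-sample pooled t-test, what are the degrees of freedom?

degrees of freedom = 22

df = n₁ + n₂ − 2 = 8 + 16 − 2 = 22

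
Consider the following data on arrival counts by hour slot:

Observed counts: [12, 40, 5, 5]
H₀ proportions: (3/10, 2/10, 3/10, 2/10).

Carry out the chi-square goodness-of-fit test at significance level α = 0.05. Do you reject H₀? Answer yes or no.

n = 62; E_i = n·p_i = [18.60, 12.40, 18.60, 12.40]
χ² = (12−18.60)²/18.60 + (40−12.40)²/12.40 + (5−18.60)²/18.60 + (5−12.40)²/12.40 = 78.1344
df = 3
p-value (upper-tail) = 0.00000
At α=0.05: p < α → reject H₀

reject H₀: yes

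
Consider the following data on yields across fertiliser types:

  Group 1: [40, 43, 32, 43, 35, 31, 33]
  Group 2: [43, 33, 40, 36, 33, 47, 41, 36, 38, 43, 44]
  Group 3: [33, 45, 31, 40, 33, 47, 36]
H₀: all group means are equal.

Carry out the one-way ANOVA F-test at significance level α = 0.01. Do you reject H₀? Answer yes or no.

reject H₀: no

Group means [36.71, 39.45, 37.86], grand mean 38.240
SSB = Σnᵢ(x̄ᵢ−x̄)² = 33.547; SSW = ΣΣ(x−x̄ᵢ)² = 613.013
MSB = 33.547/2 = 16.7735; MSW = 613.013/22 = 27.8642
F = MSB/MSW = 0.6020
df = (2, 22)
p-value (upper-tail) = 0.55651
At α=0.01: p ≥ α → fail to reject H₀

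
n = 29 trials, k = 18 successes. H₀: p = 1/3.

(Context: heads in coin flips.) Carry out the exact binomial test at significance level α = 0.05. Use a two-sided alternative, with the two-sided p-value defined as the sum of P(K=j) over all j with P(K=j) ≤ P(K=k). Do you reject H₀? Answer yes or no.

Exact binomial: n=29, k=18, p₀=1/3=0.3333
P(X=j) = C(n,j)·p₀^j·(1−p₀)^(n−j); p = Σ P(X=j) over j with P(X=j) ≤ P(X=18)
p-value (two-sided) = 0.00234
At α=0.05: p < α → reject H₀

reject H₀: yes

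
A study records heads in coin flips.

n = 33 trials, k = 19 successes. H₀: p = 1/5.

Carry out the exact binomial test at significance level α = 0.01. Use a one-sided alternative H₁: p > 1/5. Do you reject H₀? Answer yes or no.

reject H₀: yes

Exact binomial: n=33, k=19, p₀=1/5=0.2000
P(X≥19) from Σ C(n,i)·p₀^i·(1−p₀)^(n−i)
p-value (one-sided, H₁ greater) = 0.00000
At α=0.01: p < α → reject H₀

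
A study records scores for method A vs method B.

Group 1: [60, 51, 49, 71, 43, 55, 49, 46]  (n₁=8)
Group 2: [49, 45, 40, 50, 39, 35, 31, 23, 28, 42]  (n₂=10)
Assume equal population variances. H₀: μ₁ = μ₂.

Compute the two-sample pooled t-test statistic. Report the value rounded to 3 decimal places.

test statistic = 3.489

x̄₁=53.000, s₁=8.960, n₁=8
x̄₂=38.200, s₂=8.929, n₂=10
s_p² = [7·8.960² + 9·8.929²]/16 = 79.9750
SE = √(s_p²·(1/8+1/10)) = 4.2420
t = (53.000−38.200)/4.2420 = 3.4889
df = 16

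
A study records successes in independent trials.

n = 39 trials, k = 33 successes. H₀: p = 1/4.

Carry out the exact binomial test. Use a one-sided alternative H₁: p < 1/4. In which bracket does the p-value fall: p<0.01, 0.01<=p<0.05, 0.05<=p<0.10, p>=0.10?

Exact binomial: n=39, k=33, p₀=1/4=0.2500
P(X≤33) from Σ C(n,i)·p₀^i·(1−p₀)^(n−i)
p-value (one-sided, H₁ less) = 1.00000
→ bracket: p>=0.10

p-value bracket: p>=0.10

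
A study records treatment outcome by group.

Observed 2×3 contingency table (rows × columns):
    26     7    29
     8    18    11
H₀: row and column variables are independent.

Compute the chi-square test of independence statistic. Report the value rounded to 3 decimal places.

test statistic = 17.257

Row totals [62, 37], col totals [34, 25, 40], n=99
χ² = (26−21.29)²/21.29 + (7−15.66)²/15.66 + (29−25.05)²/25.05 + (8−12.71)²/12.71 + (18−9.34)²/9.34 + (11−14.95)²/14.95 = 17.2567
df = 2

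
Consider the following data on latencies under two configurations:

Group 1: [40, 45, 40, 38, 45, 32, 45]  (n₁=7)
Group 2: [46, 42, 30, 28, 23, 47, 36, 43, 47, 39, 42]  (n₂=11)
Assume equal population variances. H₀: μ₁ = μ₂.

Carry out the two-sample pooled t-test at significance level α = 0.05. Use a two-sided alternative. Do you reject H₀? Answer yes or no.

x̄₁=40.714, s₁=4.821, n₁=7
x̄₂=38.455, s₂=8.214, n₂=11
s_p² = [6·4.821² + 10·8.214²]/16 = 50.8847
SE = √(s_p²·(1/7+1/11)) = 3.4489
t = (40.714−38.455)/3.4489 = 0.6552
df = 16
p-value (two-sided) = 0.52165
At α=0.05: p ≥ α → fail to reject H₀

reject H₀: no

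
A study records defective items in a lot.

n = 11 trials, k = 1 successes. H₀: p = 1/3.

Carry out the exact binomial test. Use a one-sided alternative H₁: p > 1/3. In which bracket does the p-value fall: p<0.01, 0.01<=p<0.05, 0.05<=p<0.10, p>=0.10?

p-value bracket: p>=0.10

Exact binomial: n=11, k=1, p₀=1/3=0.3333
P(X≥1) from Σ C(n,i)·p₀^i·(1−p₀)^(n−i)
p-value (one-sided, H₁ greater) = 0.98844
→ bracket: p>=0.10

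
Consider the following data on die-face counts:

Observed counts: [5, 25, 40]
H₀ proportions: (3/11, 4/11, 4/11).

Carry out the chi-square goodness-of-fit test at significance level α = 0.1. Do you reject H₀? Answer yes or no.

reject H₀: yes

n = 70; E_i = n·p_i = [19.09, 25.45, 25.45]
χ² = (5−19.09)²/19.09 + (25−25.45)²/25.45 + (40−25.45)²/25.45 = 18.7202
df = 2
p-value (upper-tail) = 0.00009
At α=0.1: p < α → reject H₀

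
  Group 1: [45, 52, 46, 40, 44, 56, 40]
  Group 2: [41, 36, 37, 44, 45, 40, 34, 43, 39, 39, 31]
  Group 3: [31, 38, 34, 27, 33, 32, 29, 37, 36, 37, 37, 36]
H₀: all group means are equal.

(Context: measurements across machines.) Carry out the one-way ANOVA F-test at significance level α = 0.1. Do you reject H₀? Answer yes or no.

reject H₀: yes

Group means [46.14, 39.00, 33.92], grand mean 38.633
SSB = Σnᵢ(x̄ᵢ−x̄)² = 663.193; SSW = ΣΣ(x−x̄ᵢ)² = 535.774
MSB = 663.193/2 = 331.5964; MSW = 535.774/27 = 19.8435
F = MSB/MSW = 16.7106
df = (2, 27)
p-value (upper-tail) = 0.00002
At α=0.1: p < α → reject H₀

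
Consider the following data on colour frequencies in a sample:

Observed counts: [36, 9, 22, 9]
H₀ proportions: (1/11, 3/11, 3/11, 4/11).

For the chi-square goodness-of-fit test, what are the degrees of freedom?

degrees of freedom = 3

df = k − 1 = 4 − 1 = 3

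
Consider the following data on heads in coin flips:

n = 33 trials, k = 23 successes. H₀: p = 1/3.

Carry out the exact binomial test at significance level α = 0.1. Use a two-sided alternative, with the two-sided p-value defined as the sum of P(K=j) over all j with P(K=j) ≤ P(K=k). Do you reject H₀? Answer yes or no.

Exact binomial: n=33, k=23, p₀=1/3=0.3333
P(X=j) = C(n,j)·p₀^j·(1−p₀)^(n−j); p = Σ P(X=j) over j with P(X=j) ≤ P(X=23)
p-value (two-sided) = 0.00002
At α=0.1: p < α → reject H₀

reject H₀: yes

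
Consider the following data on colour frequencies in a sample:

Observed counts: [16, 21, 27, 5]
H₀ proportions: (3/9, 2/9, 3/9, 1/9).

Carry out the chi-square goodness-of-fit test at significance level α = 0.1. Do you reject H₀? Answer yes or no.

reject H₀: no

n = 69; E_i = n·p_i = [23.00, 15.33, 23.00, 7.67]
χ² = (16−23.00)²/23.00 + (21−15.33)²/15.33 + (27−23.00)²/23.00 + (5−7.67)²/7.67 = 5.8478
df = 3
p-value (upper-tail) = 0.11925
At α=0.1: p ≥ α → fail to reject H₀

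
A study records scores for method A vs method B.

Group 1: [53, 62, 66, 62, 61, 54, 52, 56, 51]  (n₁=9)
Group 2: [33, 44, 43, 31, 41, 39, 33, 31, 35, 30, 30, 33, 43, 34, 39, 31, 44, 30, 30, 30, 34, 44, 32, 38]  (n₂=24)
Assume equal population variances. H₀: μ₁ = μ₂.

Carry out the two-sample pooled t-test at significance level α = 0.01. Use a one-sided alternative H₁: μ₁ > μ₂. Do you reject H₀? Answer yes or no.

reject H₀: yes

x̄₁=57.444, s₁=5.388, n₁=9
x̄₂=35.500, s₂=5.267, n₂=24
s_p² = [8·5.388² + 23·5.267²]/31 = 28.0717
SE = √(s_p²·(1/9+1/24)) = 2.0709
t = (57.444−35.500)/2.0709 = 10.5964
df = 31
p-value (one-sided, H₁ greater) = 0.00000
At α=0.01: p < α → reject H₀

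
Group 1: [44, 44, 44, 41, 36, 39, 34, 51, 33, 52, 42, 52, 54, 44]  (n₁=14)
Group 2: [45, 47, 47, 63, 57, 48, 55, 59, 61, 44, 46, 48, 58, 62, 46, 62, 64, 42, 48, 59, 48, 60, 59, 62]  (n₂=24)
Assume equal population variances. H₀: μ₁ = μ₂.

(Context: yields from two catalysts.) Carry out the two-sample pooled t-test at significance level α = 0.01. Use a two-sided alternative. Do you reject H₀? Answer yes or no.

reject H₀: yes

x̄₁=43.571, s₁=6.779, n₁=14
x̄₂=53.750, s₂=7.379, n₂=24
s_p² = [13·6.779² + 23·7.379²]/36 = 51.3869
SE = √(s_p²·(1/14+1/24)) = 2.4107
t = (43.571−53.750)/2.4107 = -4.2222
df = 36
p-value (two-sided) = 0.00016
At α=0.01: p < α → reject H₀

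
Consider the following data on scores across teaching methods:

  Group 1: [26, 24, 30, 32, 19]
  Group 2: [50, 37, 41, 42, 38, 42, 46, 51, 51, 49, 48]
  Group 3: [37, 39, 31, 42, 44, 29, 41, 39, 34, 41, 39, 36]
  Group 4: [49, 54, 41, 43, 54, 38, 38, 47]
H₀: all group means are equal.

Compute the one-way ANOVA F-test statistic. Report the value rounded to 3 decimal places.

Group means [26.20, 45.00, 37.67, 45.50], grand mean 40.056
SSB = Σnᵢ(x̄ᵢ−x̄)² = 1534.422; SSW = ΣΣ(x−x̄ᵢ)² = 895.467
MSB = 1534.422/3 = 511.4741; MSW = 895.467/32 = 27.9833
F = MSB/MSW = 18.2778
df = (3, 32)

test statistic = 18.278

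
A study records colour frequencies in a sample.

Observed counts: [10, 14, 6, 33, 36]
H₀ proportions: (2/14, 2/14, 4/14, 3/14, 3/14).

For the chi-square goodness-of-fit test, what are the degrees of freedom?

degrees of freedom = 4

df = k − 1 = 5 − 1 = 4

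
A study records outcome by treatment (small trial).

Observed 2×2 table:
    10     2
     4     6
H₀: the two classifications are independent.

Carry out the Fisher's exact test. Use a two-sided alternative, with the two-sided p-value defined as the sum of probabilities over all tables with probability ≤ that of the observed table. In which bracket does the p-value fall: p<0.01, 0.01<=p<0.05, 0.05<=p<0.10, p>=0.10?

p-value bracket: 0.05<=p<0.10

Margins: r₁=12, r₂=10, c₁=14, c₂=8, n=22
p_obs = C(12,10)·C(10,4)/C(22,14); sum pmf over tables with pmf ≤ p_obs
p-value (two-sided) = 0.07430
→ bracket: 0.05<=p<0.10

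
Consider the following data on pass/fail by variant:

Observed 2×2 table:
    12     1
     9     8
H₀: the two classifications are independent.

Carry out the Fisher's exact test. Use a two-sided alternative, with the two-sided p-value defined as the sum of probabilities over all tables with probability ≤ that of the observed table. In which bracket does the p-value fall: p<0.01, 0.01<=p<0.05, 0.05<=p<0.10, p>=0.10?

p-value bracket: 0.01<=p<0.05

Margins: r₁=13, r₂=17, c₁=21, c₂=9, n=30
p_obs = C(13,12)·C(17,9)/C(30,21); sum pmf over tables with pmf ≤ p_obs
p-value (two-sided) = 0.04168
→ bracket: 0.01<=p<0.05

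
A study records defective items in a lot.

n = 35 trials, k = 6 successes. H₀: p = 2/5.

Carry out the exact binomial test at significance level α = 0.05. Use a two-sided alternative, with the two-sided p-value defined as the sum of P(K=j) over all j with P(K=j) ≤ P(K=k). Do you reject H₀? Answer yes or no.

reject H₀: yes

Exact binomial: n=35, k=6, p₀=2/5=0.4000
P(X=j) = C(n,j)·p₀^j·(1−p₀)^(n−j); p = Σ P(X=j) over j with P(X=j) ≤ P(X=6)
p-value (two-sided) = 0.00527
At α=0.05: p < α → reject H₀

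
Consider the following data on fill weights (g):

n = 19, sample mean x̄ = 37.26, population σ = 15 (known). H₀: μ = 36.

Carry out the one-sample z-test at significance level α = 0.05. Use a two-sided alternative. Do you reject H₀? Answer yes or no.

reject H₀: no

SE = σ/√n = 15/√19 = 3.4412
z = (x̄−μ₀)/SE = (37.26−36)/3.4412 = 0.3661
p-value (two-sided) = 0.71426
At α=0.05: p ≥ α → fail to reject H₀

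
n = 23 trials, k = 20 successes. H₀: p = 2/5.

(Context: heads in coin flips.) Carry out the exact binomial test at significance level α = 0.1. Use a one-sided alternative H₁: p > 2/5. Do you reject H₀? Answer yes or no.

Exact binomial: n=23, k=20, p₀=2/5=0.4000
P(X≥20) from Σ C(n,i)·p₀^i·(1−p₀)^(n−i)
p-value (one-sided, H₁ greater) = 0.00000
At α=0.1: p < α → reject H₀

reject H₀: yes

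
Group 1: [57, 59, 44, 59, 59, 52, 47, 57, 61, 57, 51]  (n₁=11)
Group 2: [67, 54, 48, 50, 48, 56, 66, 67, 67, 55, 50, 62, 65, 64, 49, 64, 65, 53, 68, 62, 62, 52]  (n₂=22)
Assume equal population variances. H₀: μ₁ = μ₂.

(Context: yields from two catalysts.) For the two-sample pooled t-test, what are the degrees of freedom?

df = n₁ + n₂ − 2 = 11 + 22 − 2 = 31

degrees of freedom = 31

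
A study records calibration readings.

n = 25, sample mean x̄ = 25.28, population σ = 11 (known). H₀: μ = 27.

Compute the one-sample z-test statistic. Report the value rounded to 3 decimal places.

test statistic = -0.782

SE = σ/√n = 11/√25 = 2.2000
z = (x̄−μ₀)/SE = (25.28−27)/2.2000 = -0.7818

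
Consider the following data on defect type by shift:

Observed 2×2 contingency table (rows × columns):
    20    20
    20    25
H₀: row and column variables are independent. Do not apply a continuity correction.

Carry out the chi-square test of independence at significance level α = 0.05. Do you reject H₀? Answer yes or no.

reject H₀: no

Row totals [40, 45], col totals [40, 45], n=85
χ² = (20−18.82)²/18.82 + (20−21.18)²/21.18 + (20−21.18)²/21.18 + (25−23.82)²/23.82 = 0.2623
df = 1
p-value (upper-tail) = 0.60851
At α=0.05: p ≥ α → fail to reject H₀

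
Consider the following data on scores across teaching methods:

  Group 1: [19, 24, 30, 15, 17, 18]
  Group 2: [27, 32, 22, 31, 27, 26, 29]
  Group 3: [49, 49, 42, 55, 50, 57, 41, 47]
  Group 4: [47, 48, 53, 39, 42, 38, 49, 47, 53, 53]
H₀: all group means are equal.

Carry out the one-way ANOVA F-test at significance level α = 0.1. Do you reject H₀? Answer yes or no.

Group means [20.50, 27.71, 48.75, 46.90], grand mean 37.935
SSB = Σnᵢ(x̄ᵢ−x̄)² = 4294.542; SSW = ΣΣ(x−x̄ᵢ)² = 721.329
MSB = 4294.542/3 = 1431.5141; MSW = 721.329/27 = 26.7159
F = MSB/MSW = 53.5829
df = (3, 27)
p-value (upper-tail) = 0.00000
At α=0.1: p < α → reject H₀

reject H₀: yes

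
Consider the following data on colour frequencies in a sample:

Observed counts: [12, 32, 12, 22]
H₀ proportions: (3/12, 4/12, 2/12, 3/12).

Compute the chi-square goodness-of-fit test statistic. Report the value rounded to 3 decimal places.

n = 78; E_i = n·p_i = [19.50, 26.00, 13.00, 19.50]
χ² = (12−19.50)²/19.50 + (32−26.00)²/26.00 + (12−13.00)²/13.00 + (22−19.50)²/19.50 = 4.6667
df = 3

test statistic = 4.667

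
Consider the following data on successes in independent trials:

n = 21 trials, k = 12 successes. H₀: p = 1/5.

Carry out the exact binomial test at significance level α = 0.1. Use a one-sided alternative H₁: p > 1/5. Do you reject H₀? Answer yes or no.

Exact binomial: n=21, k=12, p₀=1/5=0.2000
P(X≥12) from Σ C(n,i)·p₀^i·(1−p₀)^(n−i)
p-value (one-sided, H₁ greater) = 0.00019
At α=0.1: p < α → reject H₀

reject H₀: yes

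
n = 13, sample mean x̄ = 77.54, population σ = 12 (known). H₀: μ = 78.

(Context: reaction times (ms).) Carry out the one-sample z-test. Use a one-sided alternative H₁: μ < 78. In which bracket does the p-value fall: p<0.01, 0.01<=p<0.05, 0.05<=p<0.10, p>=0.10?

SE = σ/√n = 12/√13 = 3.3282
z = (x̄−μ₀)/SE = (77.54−78)/3.3282 = -0.1382
p-value (one-sided, H₁ less) = 0.44504
→ bracket: p>=0.10

p-value bracket: p>=0.10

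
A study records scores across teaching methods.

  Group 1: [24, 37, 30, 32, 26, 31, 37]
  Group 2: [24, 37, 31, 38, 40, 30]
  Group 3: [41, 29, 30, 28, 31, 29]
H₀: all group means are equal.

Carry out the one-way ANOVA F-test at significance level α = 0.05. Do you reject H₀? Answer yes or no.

Group means [31.00, 33.33, 31.33], grand mean 31.842
SSB = Σnᵢ(x̄ᵢ−x̄)² = 19.860; SSW = ΣΣ(x−x̄ᵢ)² = 448.667
MSB = 19.860/2 = 9.9298; MSW = 448.667/16 = 28.0417
F = MSB/MSW = 0.3541
df = (2, 16)
p-value (upper-tail) = 0.70716
At α=0.05: p ≥ α → fail to reject H₀

reject H₀: no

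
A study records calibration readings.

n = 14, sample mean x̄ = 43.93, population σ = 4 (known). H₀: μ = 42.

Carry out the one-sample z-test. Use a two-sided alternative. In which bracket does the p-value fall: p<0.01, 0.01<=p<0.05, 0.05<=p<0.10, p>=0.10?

p-value bracket: 0.05<=p<0.10

SE = σ/√n = 4/√14 = 1.0690
z = (x̄−μ₀)/SE = (43.93−42)/1.0690 = 1.8053
p-value (two-sided) = 0.07102
→ bracket: 0.05<=p<0.10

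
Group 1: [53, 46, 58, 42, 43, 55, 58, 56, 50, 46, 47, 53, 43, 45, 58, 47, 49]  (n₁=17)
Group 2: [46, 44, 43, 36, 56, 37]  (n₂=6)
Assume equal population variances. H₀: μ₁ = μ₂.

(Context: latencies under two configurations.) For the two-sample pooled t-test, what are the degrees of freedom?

degrees of freedom = 21

df = n₁ + n₂ − 2 = 17 + 6 − 2 = 21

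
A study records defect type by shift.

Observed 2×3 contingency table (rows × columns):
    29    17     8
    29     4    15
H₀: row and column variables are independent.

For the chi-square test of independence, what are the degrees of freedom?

df = (r−1)(c−1) = (2−1)·(3−1) = 2

degrees of freedom = 2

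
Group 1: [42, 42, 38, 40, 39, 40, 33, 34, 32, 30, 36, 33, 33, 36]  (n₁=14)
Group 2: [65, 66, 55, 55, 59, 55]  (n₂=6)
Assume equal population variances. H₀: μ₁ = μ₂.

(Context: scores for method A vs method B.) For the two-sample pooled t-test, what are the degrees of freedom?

degrees of freedom = 18

df = n₁ + n₂ − 2 = 14 + 6 − 2 = 18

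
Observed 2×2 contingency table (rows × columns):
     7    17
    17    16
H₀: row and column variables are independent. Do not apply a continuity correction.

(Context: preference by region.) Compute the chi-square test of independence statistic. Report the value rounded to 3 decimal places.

test statistic = 2.847

Row totals [24, 33], col totals [24, 33], n=57
χ² = (7−10.11)²/10.11 + (17−13.89)²/13.89 + (17−13.89)²/13.89 + (16−19.11)²/19.11 = 2.8469
df = 1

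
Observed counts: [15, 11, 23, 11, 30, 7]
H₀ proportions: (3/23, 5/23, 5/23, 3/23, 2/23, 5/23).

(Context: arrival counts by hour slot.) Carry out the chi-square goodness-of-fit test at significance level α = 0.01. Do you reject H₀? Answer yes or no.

n = 97; E_i = n·p_i = [12.65, 21.09, 21.09, 12.65, 8.43, 21.09]
χ² = (15−12.65)²/12.65 + (11−21.09)²/21.09 + (23−21.09)²/21.09 + (11−12.65)²/12.65 + (30−8.43)²/8.43 + (7−21.09)²/21.09 = 70.1966
df = 5
p-value (upper-tail) = 0.00000
At α=0.01: p < α → reject H₀

reject H₀: yes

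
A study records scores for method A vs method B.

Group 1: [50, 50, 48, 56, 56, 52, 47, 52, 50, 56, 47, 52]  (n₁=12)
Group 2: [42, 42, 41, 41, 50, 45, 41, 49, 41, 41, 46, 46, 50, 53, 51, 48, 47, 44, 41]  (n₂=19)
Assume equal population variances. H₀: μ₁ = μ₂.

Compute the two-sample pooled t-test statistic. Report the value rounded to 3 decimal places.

test statistic = 4.385

x̄₁=51.333, s₁=3.312, n₁=12
x̄₂=45.211, s₂=4.049, n₂=19
s_p² = [11·3.312² + 18·4.049²]/29 = 14.3388
SE = √(s_p²·(1/12+1/19)) = 1.3963
t = (51.333−45.211)/1.3963 = 4.3851
df = 29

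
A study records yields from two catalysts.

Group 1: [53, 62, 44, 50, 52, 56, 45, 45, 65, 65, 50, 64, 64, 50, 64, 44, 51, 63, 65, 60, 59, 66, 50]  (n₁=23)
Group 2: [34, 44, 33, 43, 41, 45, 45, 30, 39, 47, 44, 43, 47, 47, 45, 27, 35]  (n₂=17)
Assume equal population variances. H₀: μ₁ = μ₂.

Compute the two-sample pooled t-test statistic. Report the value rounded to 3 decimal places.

x̄₁=55.957, s₁=7.888, n₁=23
x̄₂=40.529, s₂=6.365, n₂=17
s_p² = [22·7.888² + 16·6.365²]/38 = 53.0840
SE = √(s_p²·(1/23+1/17)) = 2.3304
t = (55.957−40.529)/2.3304 = 6.6200
df = 38

test statistic = 6.620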